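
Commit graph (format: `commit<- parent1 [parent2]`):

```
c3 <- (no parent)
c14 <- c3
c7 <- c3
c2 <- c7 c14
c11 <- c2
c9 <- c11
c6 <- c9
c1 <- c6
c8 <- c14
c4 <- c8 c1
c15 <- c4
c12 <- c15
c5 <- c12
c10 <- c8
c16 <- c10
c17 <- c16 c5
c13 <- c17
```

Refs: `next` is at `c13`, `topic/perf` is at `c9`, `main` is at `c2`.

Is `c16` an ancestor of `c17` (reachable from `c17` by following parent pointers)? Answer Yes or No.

Ancestors of c17 (commits reachable by following parents): {c1, c10, c11, c12, c14, c15, c16, c17, c2, c3, c4, c5, c6, c7, c8, c9}.
c16 is in that set, so it is an ancestor of c17.

Yes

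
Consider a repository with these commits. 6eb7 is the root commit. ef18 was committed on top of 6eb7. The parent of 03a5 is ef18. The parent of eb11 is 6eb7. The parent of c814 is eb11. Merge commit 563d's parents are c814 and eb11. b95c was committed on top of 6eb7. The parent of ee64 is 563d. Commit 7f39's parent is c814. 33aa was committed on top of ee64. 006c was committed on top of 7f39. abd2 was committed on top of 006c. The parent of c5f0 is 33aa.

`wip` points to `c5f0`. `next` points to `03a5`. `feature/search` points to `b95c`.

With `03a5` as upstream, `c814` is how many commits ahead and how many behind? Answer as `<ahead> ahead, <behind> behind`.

2 ahead, 2 behind

Reachable from c814: {6eb7, c814, eb11}.
Reachable from 03a5: {03a5, 6eb7, ef18}.
Only in c814's history (ahead): {c814, eb11} — 2.
Only in 03a5's history (behind): {03a5, ef18} — 2.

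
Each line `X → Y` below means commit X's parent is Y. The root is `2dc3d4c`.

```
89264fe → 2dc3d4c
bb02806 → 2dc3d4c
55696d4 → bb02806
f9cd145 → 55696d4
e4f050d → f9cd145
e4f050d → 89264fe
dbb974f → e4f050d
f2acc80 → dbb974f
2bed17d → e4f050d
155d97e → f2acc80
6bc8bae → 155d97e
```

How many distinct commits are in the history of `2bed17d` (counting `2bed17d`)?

Walking parent pointers from 2bed17d: reachable set = {2bed17d, 2dc3d4c, 55696d4, 89264fe, bb02806, e4f050d, f9cd145}.
That is 7 commits.

7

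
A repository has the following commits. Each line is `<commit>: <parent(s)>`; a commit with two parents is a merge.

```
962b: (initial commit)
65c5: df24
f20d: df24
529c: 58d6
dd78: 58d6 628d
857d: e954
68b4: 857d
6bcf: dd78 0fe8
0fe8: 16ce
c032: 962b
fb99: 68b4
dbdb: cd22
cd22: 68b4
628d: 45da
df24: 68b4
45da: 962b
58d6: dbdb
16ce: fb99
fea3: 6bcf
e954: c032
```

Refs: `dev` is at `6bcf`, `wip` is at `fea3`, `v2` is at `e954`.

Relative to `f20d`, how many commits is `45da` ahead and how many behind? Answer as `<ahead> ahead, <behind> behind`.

Reachable from 45da: {45da, 962b}.
Reachable from f20d: {68b4, 857d, 962b, c032, df24, e954, f20d}.
Only in 45da's history (ahead): {45da} — 1.
Only in f20d's history (behind): {68b4, 857d, c032, df24, e954, f20d} — 6.

1 ahead, 6 behind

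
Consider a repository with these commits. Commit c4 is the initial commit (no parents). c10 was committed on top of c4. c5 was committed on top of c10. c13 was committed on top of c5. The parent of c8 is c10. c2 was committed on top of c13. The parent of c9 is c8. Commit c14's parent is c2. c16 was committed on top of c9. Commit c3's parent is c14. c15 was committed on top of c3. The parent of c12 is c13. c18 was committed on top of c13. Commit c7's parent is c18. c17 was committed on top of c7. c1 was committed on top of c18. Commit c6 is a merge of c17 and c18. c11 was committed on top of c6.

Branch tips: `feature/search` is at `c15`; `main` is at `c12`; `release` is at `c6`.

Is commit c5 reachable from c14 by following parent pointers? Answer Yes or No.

Yes

Ancestors of c14 (commits reachable by following parents): {c10, c13, c14, c2, c4, c5}.
c5 is in that set, so it is an ancestor of c14.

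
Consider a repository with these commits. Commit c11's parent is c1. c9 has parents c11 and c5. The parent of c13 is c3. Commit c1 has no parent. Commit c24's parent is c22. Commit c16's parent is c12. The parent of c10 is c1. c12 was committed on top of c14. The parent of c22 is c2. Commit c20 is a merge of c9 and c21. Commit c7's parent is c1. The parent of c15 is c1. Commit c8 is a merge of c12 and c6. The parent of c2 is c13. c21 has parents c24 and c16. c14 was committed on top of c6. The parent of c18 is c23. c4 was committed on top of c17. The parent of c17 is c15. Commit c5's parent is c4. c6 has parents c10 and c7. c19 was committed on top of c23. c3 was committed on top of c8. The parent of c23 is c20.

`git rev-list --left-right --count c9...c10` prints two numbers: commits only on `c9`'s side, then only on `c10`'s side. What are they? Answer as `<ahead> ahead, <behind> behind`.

Reachable from c9: {c1, c11, c15, c17, c4, c5, c9}.
Reachable from c10: {c1, c10}.
Only in c9's history (ahead): {c11, c15, c17, c4, c5, c9} — 6.
Only in c10's history (behind): {c10} — 1.

6 ahead, 1 behind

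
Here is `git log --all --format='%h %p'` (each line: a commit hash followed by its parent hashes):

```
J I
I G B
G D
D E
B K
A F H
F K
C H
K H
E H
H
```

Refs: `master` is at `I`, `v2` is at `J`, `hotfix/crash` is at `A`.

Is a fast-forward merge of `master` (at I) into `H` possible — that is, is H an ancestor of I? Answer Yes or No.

Yes

A fast-forward from H to I is possible iff H is an ancestor of I.
Ancestors of I: {B, D, E, G, H, I, K}.
H is among them, so fast-forward is possible.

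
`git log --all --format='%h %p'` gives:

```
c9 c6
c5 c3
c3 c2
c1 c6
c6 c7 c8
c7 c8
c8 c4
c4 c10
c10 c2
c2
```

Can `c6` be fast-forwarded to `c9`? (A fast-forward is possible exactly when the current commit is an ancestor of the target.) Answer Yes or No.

A fast-forward from c6 to c9 is possible iff c6 is an ancestor of c9.
Ancestors of c9: {c10, c2, c4, c6, c7, c8, c9}.
c6 is among them, so fast-forward is possible.

Yes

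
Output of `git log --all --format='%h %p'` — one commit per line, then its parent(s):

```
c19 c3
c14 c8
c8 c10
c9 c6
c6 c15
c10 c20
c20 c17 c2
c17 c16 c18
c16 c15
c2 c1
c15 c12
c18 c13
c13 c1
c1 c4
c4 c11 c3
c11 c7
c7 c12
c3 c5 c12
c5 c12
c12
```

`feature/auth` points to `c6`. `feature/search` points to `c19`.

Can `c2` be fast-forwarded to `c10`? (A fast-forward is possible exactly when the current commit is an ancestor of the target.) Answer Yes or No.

Yes

A fast-forward from c2 to c10 is possible iff c2 is an ancestor of c10.
Ancestors of c10: {c1, c10, c11, c12, c13, c15, c16, c17, c18, c2, c20, c3, c4, c5, c7}.
c2 is among them, so fast-forward is possible.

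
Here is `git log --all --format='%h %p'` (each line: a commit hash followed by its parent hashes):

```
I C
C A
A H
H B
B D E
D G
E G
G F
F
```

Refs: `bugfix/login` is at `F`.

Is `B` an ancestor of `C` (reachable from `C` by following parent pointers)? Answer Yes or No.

Yes

Ancestors of C (commits reachable by following parents): {A, B, C, D, E, F, G, H}.
B is in that set, so it is an ancestor of C.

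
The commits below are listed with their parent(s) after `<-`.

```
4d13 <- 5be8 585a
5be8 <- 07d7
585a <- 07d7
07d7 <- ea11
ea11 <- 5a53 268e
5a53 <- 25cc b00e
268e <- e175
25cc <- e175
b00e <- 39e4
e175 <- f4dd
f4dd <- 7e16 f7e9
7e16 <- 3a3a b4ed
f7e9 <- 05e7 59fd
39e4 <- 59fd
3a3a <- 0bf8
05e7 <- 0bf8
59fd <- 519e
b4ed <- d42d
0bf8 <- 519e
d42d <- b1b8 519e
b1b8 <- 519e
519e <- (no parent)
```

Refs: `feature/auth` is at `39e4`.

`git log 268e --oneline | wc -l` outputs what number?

13

Walking parent pointers from 268e: reachable set = {05e7, 0bf8, 268e, 3a3a, 519e, 59fd, 7e16, b1b8, b4ed, d42d, e175, f4dd, f7e9}.
That is 13 commits.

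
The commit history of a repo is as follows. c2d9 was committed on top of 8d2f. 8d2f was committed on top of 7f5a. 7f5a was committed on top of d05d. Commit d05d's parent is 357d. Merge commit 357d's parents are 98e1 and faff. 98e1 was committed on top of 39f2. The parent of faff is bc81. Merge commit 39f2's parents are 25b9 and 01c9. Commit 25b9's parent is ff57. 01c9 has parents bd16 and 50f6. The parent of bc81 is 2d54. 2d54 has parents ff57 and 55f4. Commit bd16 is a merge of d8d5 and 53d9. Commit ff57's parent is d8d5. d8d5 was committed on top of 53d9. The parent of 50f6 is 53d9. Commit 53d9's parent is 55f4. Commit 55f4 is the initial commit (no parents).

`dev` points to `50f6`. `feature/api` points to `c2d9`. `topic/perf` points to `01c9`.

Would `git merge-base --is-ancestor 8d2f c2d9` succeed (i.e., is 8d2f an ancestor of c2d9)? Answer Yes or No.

Yes

Ancestors of c2d9 (commits reachable by following parents): {01c9, 25b9, 2d54, 357d, 39f2, 50f6, 53d9, 55f4, 7f5a, 8d2f, 98e1, bc81, bd16, c2d9, d05d, d8d5, faff, ff57}.
8d2f is in that set, so it is an ancestor of c2d9.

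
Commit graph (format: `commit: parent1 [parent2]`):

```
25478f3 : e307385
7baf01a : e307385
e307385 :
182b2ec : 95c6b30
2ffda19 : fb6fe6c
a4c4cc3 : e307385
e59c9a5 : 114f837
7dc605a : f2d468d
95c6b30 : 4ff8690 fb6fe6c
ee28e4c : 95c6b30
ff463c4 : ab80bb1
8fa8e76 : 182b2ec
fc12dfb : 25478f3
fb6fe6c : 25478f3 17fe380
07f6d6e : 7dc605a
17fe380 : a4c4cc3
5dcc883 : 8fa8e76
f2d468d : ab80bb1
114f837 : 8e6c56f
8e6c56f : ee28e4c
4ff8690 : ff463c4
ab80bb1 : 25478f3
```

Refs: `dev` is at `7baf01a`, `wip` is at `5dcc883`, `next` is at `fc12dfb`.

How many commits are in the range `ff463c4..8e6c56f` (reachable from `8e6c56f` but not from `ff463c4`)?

7

Reachable from 8e6c56f: {17fe380, 25478f3, 4ff8690, 8e6c56f, 95c6b30, a4c4cc3, ab80bb1, e307385, ee28e4c, fb6fe6c, ff463c4}.
Reachable from ff463c4: {25478f3, ab80bb1, e307385, ff463c4}.
In 8e6c56f's history but not ff463c4's: {17fe380, 4ff8690, 8e6c56f, 95c6b30, a4c4cc3, ee28e4c, fb6fe6c} — 7 commits.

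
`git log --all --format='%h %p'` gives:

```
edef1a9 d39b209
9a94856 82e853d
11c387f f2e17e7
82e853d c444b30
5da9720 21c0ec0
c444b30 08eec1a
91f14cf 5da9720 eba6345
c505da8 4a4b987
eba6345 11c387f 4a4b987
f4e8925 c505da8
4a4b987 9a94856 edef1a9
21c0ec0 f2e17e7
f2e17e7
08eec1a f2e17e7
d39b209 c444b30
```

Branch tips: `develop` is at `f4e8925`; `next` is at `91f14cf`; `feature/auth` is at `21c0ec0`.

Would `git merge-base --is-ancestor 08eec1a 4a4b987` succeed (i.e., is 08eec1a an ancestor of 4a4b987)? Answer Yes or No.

Ancestors of 4a4b987 (commits reachable by following parents): {08eec1a, 4a4b987, 82e853d, 9a94856, c444b30, d39b209, edef1a9, f2e17e7}.
08eec1a is in that set, so it is an ancestor of 4a4b987.

Yes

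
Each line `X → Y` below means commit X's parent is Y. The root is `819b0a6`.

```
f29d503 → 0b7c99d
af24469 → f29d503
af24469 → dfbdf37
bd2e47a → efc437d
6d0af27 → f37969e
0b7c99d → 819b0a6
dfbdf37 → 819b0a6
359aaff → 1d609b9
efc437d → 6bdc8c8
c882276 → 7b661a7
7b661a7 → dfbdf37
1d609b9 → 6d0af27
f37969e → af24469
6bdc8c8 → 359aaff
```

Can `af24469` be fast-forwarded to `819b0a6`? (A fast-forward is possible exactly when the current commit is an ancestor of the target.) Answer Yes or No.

No

A fast-forward from af24469 to 819b0a6 is possible iff af24469 is an ancestor of 819b0a6.
Ancestors of 819b0a6: {819b0a6}.
af24469 is not among them, so fast-forward is not possible.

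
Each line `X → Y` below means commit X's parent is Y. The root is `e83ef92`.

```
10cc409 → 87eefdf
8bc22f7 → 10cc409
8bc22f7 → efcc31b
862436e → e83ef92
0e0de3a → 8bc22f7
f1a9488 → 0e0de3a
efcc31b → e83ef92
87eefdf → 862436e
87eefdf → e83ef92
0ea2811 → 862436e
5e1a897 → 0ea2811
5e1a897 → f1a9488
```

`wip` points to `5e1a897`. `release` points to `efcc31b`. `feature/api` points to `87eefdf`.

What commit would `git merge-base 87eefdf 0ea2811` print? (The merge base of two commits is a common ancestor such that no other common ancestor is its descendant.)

Ancestors of 87eefdf: {862436e, 87eefdf, e83ef92}.
Ancestors of 0ea2811: {0ea2811, 862436e, e83ef92}.
Common ancestors: {862436e, e83ef92}.
Among these, 862436e is not an ancestor of any other common ancestor — it is the merge base.

862436e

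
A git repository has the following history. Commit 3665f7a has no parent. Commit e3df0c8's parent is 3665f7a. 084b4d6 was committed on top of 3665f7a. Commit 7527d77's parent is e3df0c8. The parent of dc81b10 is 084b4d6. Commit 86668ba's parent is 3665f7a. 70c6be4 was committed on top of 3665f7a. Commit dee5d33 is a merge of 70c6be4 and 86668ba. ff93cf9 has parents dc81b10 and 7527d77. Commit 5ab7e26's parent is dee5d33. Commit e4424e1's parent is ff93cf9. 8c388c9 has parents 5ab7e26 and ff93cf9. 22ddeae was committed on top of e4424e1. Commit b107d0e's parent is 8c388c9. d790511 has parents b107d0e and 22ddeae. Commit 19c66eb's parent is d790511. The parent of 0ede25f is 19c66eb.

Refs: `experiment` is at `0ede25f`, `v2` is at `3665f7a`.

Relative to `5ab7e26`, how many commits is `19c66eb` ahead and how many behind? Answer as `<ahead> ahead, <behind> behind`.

11 ahead, 0 behind

Reachable from 19c66eb: {084b4d6, 19c66eb, 22ddeae, 3665f7a, 5ab7e26, 70c6be4, 7527d77, 86668ba, 8c388c9, b107d0e, d790511, dc81b10, dee5d33, e3df0c8, e4424e1, ff93cf9}.
Reachable from 5ab7e26: {3665f7a, 5ab7e26, 70c6be4, 86668ba, dee5d33}.
Only in 19c66eb's history (ahead): {084b4d6, 19c66eb, 22ddeae, 7527d77, 8c388c9, b107d0e, d790511, dc81b10, e3df0c8, e4424e1, ff93cf9} — 11.
Only in 5ab7e26's history (behind): {} — 0.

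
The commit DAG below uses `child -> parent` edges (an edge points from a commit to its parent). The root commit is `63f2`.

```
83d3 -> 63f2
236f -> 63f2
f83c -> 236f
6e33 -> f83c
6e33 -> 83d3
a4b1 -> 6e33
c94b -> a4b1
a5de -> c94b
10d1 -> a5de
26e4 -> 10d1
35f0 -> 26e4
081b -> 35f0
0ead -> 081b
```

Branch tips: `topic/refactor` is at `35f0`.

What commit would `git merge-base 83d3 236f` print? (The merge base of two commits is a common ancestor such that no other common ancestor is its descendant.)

Ancestors of 83d3: {63f2, 83d3}.
Ancestors of 236f: {236f, 63f2}.
Common ancestors: {63f2}.
The only common ancestor is 63f2, so it is the merge base.

63f2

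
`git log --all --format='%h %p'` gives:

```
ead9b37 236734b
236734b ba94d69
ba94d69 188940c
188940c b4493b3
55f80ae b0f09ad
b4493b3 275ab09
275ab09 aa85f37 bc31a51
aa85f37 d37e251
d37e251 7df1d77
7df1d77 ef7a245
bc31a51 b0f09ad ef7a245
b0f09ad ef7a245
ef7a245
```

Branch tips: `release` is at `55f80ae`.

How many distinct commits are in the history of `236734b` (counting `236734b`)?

Walking parent pointers from 236734b: reachable set = {188940c, 236734b, 275ab09, 7df1d77, aa85f37, b0f09ad, b4493b3, ba94d69, bc31a51, d37e251, ef7a245}.
That is 11 commits.

11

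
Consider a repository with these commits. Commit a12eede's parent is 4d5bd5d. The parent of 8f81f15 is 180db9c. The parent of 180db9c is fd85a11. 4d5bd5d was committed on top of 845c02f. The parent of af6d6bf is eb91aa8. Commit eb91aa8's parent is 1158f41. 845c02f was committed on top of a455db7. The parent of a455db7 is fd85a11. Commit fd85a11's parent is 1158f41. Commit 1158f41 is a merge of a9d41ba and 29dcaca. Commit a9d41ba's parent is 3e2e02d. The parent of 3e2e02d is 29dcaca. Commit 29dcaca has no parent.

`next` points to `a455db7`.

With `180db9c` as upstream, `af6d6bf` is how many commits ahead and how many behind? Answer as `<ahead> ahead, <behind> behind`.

Reachable from af6d6bf: {1158f41, 29dcaca, 3e2e02d, a9d41ba, af6d6bf, eb91aa8}.
Reachable from 180db9c: {1158f41, 180db9c, 29dcaca, 3e2e02d, a9d41ba, fd85a11}.
Only in af6d6bf's history (ahead): {af6d6bf, eb91aa8} — 2.
Only in 180db9c's history (behind): {180db9c, fd85a11} — 2.

2 ahead, 2 behind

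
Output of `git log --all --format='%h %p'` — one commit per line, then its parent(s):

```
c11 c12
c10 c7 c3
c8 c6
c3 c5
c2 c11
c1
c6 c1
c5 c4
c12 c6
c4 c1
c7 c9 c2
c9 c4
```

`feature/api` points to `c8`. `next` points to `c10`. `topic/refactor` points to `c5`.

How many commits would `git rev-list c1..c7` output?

Reachable from c7: {c1, c11, c12, c2, c4, c6, c7, c9}.
Reachable from c1: {c1}.
In c7's history but not c1's: {c11, c12, c2, c4, c6, c7, c9} — 7 commits.

7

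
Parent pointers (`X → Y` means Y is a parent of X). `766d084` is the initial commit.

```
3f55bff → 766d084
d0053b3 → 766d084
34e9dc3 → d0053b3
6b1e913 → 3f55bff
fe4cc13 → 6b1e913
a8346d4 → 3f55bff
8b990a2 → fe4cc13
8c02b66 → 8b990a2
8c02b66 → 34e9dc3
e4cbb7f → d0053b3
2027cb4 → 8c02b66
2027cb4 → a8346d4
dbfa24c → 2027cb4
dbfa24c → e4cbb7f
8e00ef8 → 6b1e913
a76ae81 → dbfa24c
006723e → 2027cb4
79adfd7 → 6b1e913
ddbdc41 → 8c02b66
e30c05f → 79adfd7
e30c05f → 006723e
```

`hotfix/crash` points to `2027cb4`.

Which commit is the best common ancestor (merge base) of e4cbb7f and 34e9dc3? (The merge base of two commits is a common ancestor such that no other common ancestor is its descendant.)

Ancestors of e4cbb7f: {766d084, d0053b3, e4cbb7f}.
Ancestors of 34e9dc3: {34e9dc3, 766d084, d0053b3}.
Common ancestors: {766d084, d0053b3}.
Among these, d0053b3 is not an ancestor of any other common ancestor — it is the merge base.

d0053b3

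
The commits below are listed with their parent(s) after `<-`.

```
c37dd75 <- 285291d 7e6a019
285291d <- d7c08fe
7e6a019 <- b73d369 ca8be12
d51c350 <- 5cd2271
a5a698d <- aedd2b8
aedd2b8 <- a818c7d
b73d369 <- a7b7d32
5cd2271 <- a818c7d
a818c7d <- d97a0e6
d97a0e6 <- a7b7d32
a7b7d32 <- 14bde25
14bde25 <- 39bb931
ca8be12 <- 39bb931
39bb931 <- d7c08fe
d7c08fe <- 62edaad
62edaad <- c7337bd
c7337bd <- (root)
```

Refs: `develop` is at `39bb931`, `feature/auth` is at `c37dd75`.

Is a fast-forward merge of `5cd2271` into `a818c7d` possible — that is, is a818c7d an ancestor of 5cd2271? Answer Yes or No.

A fast-forward from a818c7d to 5cd2271 is possible iff a818c7d is an ancestor of 5cd2271.
Ancestors of 5cd2271: {14bde25, 39bb931, 5cd2271, 62edaad, a7b7d32, a818c7d, c7337bd, d7c08fe, d97a0e6}.
a818c7d is among them, so fast-forward is possible.

Yes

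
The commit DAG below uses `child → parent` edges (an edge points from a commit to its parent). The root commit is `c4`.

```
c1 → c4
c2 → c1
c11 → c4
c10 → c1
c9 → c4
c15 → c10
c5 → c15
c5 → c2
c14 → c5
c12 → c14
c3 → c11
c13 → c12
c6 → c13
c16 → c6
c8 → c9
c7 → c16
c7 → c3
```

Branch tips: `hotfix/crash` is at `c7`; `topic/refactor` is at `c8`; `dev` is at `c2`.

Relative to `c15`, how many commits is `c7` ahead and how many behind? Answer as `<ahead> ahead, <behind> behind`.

Reachable from c7: {c1, c10, c11, c12, c13, c14, c15, c16, c2, c3, c4, c5, c6, c7}.
Reachable from c15: {c1, c10, c15, c4}.
Only in c7's history (ahead): {c11, c12, c13, c14, c16, c2, c3, c5, c6, c7} — 10.
Only in c15's history (behind): {} — 0.

10 ahead, 0 behind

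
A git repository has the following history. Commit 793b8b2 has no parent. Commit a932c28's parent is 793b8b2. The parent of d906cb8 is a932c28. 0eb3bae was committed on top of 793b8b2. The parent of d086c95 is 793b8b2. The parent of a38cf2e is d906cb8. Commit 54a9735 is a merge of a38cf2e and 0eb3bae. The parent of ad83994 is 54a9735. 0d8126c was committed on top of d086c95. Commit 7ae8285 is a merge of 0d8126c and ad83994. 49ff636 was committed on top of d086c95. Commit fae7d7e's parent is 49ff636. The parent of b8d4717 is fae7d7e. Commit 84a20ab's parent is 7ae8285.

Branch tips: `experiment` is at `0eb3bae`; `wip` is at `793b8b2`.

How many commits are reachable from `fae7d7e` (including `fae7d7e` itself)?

Walking parent pointers from fae7d7e: reachable set = {49ff636, 793b8b2, d086c95, fae7d7e}.
That is 4 commits.

4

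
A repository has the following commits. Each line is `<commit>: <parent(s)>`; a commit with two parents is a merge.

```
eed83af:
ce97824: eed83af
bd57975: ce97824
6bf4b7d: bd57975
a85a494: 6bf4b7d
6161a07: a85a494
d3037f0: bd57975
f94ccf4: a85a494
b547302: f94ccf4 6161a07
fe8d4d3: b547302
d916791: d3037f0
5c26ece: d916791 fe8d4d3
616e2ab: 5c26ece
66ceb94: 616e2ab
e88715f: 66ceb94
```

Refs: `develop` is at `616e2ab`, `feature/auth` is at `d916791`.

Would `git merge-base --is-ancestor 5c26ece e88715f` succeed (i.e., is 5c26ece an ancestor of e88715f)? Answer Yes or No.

Ancestors of e88715f (commits reachable by following parents): {5c26ece, 6161a07, 616e2ab, 66ceb94, 6bf4b7d, a85a494, b547302, bd57975, ce97824, d3037f0, d916791, e88715f, eed83af, f94ccf4, fe8d4d3}.
5c26ece is in that set, so it is an ancestor of e88715f.

Yes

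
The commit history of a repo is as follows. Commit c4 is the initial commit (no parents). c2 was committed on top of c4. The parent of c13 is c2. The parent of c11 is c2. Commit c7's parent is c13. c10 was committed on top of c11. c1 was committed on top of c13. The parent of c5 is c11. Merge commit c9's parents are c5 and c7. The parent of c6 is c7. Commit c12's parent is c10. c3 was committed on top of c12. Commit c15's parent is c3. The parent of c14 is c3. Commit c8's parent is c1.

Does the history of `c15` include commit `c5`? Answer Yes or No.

No

Ancestors of c15: {c10, c11, c12, c15, c2, c3, c4}.
c5 is not in that set, so it is not an ancestor of c15.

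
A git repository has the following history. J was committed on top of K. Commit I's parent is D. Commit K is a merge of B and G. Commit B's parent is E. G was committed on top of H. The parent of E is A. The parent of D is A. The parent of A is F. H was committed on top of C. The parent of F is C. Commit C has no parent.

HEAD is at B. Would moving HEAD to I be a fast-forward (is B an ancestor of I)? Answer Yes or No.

No

A fast-forward from B to I is possible iff B is an ancestor of I.
Ancestors of I: {A, C, D, F, I}.
B is not among them, so fast-forward is not possible.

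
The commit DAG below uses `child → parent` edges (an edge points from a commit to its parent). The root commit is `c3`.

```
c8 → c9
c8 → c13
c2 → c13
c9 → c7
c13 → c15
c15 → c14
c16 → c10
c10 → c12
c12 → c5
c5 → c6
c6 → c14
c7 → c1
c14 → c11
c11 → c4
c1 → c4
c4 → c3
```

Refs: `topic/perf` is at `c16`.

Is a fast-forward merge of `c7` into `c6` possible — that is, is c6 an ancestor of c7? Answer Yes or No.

No

A fast-forward from c6 to c7 is possible iff c6 is an ancestor of c7.
Ancestors of c7: {c1, c3, c4, c7}.
c6 is not among them, so fast-forward is not possible.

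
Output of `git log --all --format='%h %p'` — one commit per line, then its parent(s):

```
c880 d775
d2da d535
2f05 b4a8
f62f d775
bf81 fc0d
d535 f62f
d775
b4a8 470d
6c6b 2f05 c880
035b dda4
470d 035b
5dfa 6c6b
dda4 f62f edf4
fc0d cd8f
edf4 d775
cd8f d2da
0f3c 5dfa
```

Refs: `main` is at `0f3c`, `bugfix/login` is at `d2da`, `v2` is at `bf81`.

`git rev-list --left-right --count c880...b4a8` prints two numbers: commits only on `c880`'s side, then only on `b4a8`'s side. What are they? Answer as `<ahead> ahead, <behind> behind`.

1 ahead, 6 behind

Reachable from c880: {c880, d775}.
Reachable from b4a8: {035b, 470d, b4a8, d775, dda4, edf4, f62f}.
Only in c880's history (ahead): {c880} — 1.
Only in b4a8's history (behind): {035b, 470d, b4a8, dda4, edf4, f62f} — 6.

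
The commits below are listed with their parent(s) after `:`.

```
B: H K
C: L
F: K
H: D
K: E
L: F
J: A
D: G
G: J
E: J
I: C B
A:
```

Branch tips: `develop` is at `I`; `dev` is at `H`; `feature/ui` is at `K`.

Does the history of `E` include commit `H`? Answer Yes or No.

No

Ancestors of E: {A, E, J}.
H is not in that set, so it is not an ancestor of E.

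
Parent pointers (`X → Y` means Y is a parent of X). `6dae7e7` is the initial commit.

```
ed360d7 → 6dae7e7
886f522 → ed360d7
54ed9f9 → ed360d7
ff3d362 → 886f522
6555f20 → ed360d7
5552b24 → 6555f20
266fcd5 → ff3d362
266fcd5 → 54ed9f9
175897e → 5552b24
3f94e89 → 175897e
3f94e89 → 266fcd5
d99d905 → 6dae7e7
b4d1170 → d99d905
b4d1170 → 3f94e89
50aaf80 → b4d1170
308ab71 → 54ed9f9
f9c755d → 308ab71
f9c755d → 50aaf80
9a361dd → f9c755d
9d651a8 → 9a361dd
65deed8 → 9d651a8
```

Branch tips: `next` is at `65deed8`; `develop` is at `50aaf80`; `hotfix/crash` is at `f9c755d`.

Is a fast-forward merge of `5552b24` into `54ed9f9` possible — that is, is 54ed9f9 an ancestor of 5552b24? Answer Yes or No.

No

A fast-forward from 54ed9f9 to 5552b24 is possible iff 54ed9f9 is an ancestor of 5552b24.
Ancestors of 5552b24: {5552b24, 6555f20, 6dae7e7, ed360d7}.
54ed9f9 is not among them, so fast-forward is not possible.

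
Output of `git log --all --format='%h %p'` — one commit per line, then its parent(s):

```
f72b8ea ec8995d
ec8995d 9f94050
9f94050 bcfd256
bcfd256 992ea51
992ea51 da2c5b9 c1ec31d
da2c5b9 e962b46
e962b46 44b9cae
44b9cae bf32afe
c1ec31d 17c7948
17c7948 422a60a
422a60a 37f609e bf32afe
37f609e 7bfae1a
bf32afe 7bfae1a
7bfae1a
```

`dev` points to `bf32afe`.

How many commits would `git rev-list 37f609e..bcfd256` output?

Reachable from bcfd256: {17c7948, 37f609e, 422a60a, 44b9cae, 7bfae1a, 992ea51, bcfd256, bf32afe, c1ec31d, da2c5b9, e962b46}.
Reachable from 37f609e: {37f609e, 7bfae1a}.
In bcfd256's history but not 37f609e's: {17c7948, 422a60a, 44b9cae, 992ea51, bcfd256, bf32afe, c1ec31d, da2c5b9, e962b46} — 9 commits.

9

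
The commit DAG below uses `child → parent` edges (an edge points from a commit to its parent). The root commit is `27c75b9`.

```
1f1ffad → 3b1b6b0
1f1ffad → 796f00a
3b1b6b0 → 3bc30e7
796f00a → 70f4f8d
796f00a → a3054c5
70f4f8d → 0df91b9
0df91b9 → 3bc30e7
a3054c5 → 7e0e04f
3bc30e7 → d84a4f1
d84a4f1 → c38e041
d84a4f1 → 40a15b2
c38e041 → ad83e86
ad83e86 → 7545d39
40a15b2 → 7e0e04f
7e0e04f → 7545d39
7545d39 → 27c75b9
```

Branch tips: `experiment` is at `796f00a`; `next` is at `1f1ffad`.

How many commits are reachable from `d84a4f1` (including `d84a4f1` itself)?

7

Walking parent pointers from d84a4f1: reachable set = {27c75b9, 40a15b2, 7545d39, 7e0e04f, ad83e86, c38e041, d84a4f1}.
That is 7 commits.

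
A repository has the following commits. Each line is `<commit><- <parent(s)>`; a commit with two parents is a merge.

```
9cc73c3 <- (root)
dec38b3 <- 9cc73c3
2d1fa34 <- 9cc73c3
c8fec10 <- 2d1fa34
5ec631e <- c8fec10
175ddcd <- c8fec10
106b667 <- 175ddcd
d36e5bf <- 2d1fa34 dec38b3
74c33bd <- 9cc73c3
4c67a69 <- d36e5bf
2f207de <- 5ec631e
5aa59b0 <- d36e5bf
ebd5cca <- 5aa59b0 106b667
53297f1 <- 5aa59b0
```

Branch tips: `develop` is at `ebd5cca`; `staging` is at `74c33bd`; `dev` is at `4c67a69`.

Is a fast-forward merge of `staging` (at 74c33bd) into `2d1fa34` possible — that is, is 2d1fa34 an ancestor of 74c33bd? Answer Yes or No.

A fast-forward from 2d1fa34 to 74c33bd is possible iff 2d1fa34 is an ancestor of 74c33bd.
Ancestors of 74c33bd: {74c33bd, 9cc73c3}.
2d1fa34 is not among them, so fast-forward is not possible.

No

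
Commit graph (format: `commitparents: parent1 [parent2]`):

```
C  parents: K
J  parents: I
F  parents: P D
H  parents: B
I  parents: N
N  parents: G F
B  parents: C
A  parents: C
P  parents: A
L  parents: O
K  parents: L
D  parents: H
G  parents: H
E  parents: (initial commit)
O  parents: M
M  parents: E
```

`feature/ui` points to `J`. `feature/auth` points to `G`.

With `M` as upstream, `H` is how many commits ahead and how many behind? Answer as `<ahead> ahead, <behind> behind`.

Reachable from H: {B, C, E, H, K, L, M, O}.
Reachable from M: {E, M}.
Only in H's history (ahead): {B, C, H, K, L, O} — 6.
Only in M's history (behind): {} — 0.

6 ahead, 0 behind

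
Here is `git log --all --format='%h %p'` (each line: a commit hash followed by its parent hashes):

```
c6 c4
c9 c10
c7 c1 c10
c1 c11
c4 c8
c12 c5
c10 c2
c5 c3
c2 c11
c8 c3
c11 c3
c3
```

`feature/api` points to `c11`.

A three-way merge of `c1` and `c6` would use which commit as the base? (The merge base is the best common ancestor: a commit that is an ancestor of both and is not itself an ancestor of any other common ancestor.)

c3

Ancestors of c1: {c1, c11, c3}.
Ancestors of c6: {c3, c4, c6, c8}.
Common ancestors: {c3}.
The only common ancestor is c3, so it is the merge base.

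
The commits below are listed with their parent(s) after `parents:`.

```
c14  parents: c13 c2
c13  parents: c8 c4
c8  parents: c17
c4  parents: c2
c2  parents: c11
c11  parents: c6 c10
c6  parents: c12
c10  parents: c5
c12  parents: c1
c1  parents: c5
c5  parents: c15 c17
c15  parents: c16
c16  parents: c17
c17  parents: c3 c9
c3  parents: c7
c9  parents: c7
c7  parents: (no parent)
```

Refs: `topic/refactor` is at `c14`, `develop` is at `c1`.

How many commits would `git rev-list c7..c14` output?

Reachable from c14: {c1, c10, c11, c12, c13, c14, c15, c16, c17, c2, c3, c4, c5, c6, c7, c8, c9}.
Reachable from c7: {c7}.
In c14's history but not c7's: {c1, c10, c11, c12, c13, c14, c15, c16, c17, c2, c3, c4, c5, c6, c8, c9} — 16 commits.

16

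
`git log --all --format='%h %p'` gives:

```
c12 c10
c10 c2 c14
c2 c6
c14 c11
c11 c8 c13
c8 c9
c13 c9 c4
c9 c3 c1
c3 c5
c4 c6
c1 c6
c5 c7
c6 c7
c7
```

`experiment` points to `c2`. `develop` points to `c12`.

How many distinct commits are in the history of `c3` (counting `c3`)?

3

Walking parent pointers from c3: reachable set = {c3, c5, c7}.
That is 3 commits.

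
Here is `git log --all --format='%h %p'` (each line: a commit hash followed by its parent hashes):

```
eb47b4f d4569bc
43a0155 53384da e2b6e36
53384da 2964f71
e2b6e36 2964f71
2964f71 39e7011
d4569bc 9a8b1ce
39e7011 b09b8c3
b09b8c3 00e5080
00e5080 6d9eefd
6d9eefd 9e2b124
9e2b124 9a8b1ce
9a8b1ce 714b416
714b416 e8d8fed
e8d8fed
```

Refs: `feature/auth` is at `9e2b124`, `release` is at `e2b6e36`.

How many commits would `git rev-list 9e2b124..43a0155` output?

Reachable from 43a0155: {00e5080, 2964f71, 39e7011, 43a0155, 53384da, 6d9eefd, 714b416, 9a8b1ce, 9e2b124, b09b8c3, e2b6e36, e8d8fed}.
Reachable from 9e2b124: {714b416, 9a8b1ce, 9e2b124, e8d8fed}.
In 43a0155's history but not 9e2b124's: {00e5080, 2964f71, 39e7011, 43a0155, 53384da, 6d9eefd, b09b8c3, e2b6e36} — 8 commits.

8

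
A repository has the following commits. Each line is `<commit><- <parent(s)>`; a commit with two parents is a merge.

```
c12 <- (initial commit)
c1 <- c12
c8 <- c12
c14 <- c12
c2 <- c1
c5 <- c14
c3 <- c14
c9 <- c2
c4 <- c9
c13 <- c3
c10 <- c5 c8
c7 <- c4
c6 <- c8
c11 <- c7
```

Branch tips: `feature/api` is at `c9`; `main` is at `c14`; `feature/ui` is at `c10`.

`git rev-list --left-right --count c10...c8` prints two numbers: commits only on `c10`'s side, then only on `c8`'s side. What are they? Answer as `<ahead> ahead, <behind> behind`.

3 ahead, 0 behind

Reachable from c10: {c10, c12, c14, c5, c8}.
Reachable from c8: {c12, c8}.
Only in c10's history (ahead): {c10, c14, c5} — 3.
Only in c8's history (behind): {} — 0.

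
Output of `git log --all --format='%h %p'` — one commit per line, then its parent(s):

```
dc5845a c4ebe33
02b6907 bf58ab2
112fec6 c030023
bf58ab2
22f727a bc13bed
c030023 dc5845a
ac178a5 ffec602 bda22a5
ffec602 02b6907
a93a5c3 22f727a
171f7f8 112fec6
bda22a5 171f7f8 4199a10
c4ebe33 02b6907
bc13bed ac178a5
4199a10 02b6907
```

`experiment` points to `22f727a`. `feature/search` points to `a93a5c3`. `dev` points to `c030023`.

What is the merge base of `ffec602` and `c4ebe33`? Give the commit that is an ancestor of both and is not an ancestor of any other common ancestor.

02b6907

Ancestors of ffec602: {02b6907, bf58ab2, ffec602}.
Ancestors of c4ebe33: {02b6907, bf58ab2, c4ebe33}.
Common ancestors: {02b6907, bf58ab2}.
Among these, 02b6907 is not an ancestor of any other common ancestor — it is the merge base.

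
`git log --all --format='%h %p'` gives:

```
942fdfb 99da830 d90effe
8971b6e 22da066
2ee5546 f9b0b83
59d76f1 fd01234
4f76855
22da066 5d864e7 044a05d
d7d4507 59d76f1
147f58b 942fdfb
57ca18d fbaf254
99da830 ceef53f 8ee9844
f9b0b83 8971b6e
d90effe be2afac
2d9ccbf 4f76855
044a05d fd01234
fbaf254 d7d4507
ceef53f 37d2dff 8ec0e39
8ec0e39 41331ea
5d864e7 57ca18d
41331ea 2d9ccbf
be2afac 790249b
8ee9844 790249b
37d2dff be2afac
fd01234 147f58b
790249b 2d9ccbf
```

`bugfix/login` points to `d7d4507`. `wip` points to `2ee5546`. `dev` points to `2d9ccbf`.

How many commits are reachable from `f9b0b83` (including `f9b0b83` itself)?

23

Walking parent pointers from f9b0b83: reachable set = {044a05d, 147f58b, 22da066, 2d9ccbf, 37d2dff, 41331ea, 4f76855, 57ca18d, 59d76f1, 5d864e7, 790249b, 8971b6e, 8ec0e39, 8ee9844, 942fdfb, 99da830, be2afac, ceef53f, d7d4507, d90effe, f9b0b83, fbaf254, fd01234}.
That is 23 commits.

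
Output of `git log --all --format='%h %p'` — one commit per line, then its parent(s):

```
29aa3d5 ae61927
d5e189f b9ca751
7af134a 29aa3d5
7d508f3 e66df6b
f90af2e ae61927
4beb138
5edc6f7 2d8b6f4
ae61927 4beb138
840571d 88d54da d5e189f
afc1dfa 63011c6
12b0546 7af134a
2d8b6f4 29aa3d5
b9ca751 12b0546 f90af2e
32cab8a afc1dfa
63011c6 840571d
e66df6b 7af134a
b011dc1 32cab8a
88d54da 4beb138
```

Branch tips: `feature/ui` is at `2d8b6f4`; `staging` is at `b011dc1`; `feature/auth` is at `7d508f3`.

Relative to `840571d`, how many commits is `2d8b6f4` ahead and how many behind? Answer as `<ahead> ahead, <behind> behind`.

1 ahead, 7 behind

Reachable from 2d8b6f4: {29aa3d5, 2d8b6f4, 4beb138, ae61927}.
Reachable from 840571d: {12b0546, 29aa3d5, 4beb138, 7af134a, 840571d, 88d54da, ae61927, b9ca751, d5e189f, f90af2e}.
Only in 2d8b6f4's history (ahead): {2d8b6f4} — 1.
Only in 840571d's history (behind): {12b0546, 7af134a, 840571d, 88d54da, b9ca751, d5e189f, f90af2e} — 7.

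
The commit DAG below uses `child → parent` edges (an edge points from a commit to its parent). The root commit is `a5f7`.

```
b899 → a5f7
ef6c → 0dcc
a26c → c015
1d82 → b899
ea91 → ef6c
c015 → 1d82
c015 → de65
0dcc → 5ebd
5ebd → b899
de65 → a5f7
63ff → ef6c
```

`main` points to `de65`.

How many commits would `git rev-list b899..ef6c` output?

3

Reachable from ef6c: {0dcc, 5ebd, a5f7, b899, ef6c}.
Reachable from b899: {a5f7, b899}.
In ef6c's history but not b899's: {0dcc, 5ebd, ef6c} — 3 commits.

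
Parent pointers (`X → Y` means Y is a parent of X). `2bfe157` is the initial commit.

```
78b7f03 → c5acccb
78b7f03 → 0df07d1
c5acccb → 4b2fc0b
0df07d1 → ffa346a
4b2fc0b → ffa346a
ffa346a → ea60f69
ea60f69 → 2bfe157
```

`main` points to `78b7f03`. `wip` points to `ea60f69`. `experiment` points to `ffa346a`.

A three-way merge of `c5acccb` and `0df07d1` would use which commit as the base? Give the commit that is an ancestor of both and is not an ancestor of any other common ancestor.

ffa346a

Ancestors of c5acccb: {2bfe157, 4b2fc0b, c5acccb, ea60f69, ffa346a}.
Ancestors of 0df07d1: {0df07d1, 2bfe157, ea60f69, ffa346a}.
Common ancestors: {2bfe157, ea60f69, ffa346a}.
Among these, ffa346a is not an ancestor of any other common ancestor — it is the merge base.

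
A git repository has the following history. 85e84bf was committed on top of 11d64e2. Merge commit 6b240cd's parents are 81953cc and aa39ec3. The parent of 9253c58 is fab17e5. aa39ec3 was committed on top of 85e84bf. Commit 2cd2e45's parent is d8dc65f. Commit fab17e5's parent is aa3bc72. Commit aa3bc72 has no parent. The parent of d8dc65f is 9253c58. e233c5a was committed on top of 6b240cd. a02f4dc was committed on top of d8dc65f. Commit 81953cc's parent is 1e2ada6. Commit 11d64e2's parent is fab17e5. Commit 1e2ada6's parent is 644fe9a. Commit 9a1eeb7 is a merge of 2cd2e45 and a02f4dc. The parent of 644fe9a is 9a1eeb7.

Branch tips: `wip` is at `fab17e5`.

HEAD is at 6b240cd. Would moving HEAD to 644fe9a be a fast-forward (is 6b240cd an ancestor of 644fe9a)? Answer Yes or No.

No

A fast-forward from 6b240cd to 644fe9a is possible iff 6b240cd is an ancestor of 644fe9a.
Ancestors of 644fe9a: {2cd2e45, 644fe9a, 9253c58, 9a1eeb7, a02f4dc, aa3bc72, d8dc65f, fab17e5}.
6b240cd is not among them, so fast-forward is not possible.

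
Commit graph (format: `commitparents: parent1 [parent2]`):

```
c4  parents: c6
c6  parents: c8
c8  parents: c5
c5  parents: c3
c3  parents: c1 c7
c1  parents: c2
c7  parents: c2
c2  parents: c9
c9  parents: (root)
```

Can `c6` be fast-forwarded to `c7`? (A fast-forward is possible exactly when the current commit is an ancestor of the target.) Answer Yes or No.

No

A fast-forward from c6 to c7 is possible iff c6 is an ancestor of c7.
Ancestors of c7: {c2, c7, c9}.
c6 is not among them, so fast-forward is not possible.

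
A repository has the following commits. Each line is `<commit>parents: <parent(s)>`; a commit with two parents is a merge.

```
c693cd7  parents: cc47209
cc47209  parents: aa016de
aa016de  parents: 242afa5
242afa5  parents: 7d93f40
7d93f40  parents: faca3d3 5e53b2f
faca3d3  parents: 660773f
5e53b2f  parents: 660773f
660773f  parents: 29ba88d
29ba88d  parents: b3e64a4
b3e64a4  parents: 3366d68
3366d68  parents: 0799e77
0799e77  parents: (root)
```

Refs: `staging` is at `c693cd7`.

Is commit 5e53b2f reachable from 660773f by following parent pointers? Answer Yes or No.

Ancestors of 660773f: {0799e77, 29ba88d, 3366d68, 660773f, b3e64a4}.
5e53b2f is not in that set, so it is not an ancestor of 660773f.

No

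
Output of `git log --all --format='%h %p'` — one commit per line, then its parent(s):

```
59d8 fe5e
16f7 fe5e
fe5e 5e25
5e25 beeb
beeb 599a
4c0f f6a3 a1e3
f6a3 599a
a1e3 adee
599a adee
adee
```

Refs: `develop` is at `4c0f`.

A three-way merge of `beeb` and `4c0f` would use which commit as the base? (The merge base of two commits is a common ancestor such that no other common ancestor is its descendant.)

599a

Ancestors of beeb: {599a, adee, beeb}.
Ancestors of 4c0f: {4c0f, 599a, a1e3, adee, f6a3}.
Common ancestors: {599a, adee}.
Among these, 599a is not an ancestor of any other common ancestor — it is the merge base.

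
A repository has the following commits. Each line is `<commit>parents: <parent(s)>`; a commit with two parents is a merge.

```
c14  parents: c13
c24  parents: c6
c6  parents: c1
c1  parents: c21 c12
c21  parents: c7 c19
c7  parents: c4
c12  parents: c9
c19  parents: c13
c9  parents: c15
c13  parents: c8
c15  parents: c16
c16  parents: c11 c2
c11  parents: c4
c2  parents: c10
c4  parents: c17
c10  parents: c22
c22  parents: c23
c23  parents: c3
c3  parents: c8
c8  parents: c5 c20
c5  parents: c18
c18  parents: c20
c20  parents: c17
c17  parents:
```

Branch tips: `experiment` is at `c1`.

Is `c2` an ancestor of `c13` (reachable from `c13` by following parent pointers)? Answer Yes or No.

Ancestors of c13: {c13, c17, c18, c20, c5, c8}.
c2 is not in that set, so it is not an ancestor of c13.

No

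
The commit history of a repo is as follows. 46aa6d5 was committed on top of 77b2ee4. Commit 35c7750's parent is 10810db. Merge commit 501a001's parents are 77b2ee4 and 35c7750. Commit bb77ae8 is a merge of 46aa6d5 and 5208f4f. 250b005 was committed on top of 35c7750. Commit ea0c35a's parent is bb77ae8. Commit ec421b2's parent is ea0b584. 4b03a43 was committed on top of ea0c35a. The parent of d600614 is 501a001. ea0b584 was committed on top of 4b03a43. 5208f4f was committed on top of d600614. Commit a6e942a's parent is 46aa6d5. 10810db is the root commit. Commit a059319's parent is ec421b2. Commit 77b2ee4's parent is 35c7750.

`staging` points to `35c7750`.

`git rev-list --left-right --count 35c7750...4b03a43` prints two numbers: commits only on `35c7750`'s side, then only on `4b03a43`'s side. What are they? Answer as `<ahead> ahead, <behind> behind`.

0 ahead, 8 behind

Reachable from 35c7750: {10810db, 35c7750}.
Reachable from 4b03a43: {10810db, 35c7750, 46aa6d5, 4b03a43, 501a001, 5208f4f, 77b2ee4, bb77ae8, d600614, ea0c35a}.
Only in 35c7750's history (ahead): {} — 0.
Only in 4b03a43's history (behind): {46aa6d5, 4b03a43, 501a001, 5208f4f, 77b2ee4, bb77ae8, d600614, ea0c35a} — 8.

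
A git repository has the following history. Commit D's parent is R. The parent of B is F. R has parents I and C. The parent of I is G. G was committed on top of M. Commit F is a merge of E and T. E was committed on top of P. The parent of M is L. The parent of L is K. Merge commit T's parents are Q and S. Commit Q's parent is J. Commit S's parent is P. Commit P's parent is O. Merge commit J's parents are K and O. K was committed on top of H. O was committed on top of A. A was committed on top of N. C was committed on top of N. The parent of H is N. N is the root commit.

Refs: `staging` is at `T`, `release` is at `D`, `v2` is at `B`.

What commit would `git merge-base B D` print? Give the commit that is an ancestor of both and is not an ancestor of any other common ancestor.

K

Ancestors of B: {A, B, E, F, H, J, K, N, O, P, Q, S, T}.
Ancestors of D: {C, D, G, H, I, K, L, M, N, R}.
Common ancestors: {H, K, N}.
Among these, K is not an ancestor of any other common ancestor — it is the merge base.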